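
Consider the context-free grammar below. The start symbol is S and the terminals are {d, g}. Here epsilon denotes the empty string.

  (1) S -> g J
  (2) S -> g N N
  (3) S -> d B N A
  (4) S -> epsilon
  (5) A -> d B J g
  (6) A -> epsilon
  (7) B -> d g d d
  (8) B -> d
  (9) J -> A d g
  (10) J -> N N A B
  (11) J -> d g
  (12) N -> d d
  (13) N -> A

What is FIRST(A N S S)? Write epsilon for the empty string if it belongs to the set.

FIRST(S) = {epsilon, d, g}
FIRST(A) = {epsilon, d}
FIRST(B) = {d}
FIRST(N) = {epsilon, d}  (via A)
FIRST(J) = {d}  (via A d g, N N A B)
FIRST(A N S S): take FIRST of each symbol in turn, carrying on past any symbol whose FIRST contains epsilon; result {epsilon, d, g}.

{epsilon, d, g}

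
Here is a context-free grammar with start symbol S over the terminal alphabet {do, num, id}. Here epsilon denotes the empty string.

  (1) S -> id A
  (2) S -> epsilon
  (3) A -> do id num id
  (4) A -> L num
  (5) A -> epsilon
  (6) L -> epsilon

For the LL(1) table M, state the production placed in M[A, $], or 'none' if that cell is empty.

FIRST(S) = {epsilon, id}
FIRST(L) = {epsilon}
FIRST(A) = {epsilon, do, num}  (via L num)
FOLLOW(S) includes $ since S is the start symbol.
FOLLOW(S): S appears on no right-hand side. Thus FOLLOW(S) = {$}.
FOLLOW(A): in S->id A, the suffix after A is empty, so FOLLOW(A) ⊇ FOLLOW(S) = {$}. Thus FOLLOW(A) = {$}.
For A -> do id num id: FIRST(do id num id) = {do}, so it goes in M[A, t] for t ∈ {do}.
For A -> L num: FIRST(L num) = {num}, so it goes in M[A, t] for t ∈ {num}.
For A -> epsilon: FIRST(epsilon) = {epsilon}, so it goes in M[A, t] for t ∈ {}; since epsilon ∈ FIRST, also for every t ∈ FOLLOW(A) = {$}.

A -> epsilon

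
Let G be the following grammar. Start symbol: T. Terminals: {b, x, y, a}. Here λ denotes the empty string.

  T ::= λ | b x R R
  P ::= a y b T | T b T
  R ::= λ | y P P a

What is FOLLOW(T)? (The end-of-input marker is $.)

{$, a, b}

FIRST(T): from T::=λ we get {λ}; from T::=b x R R we get {b}. So FIRST(T) = {λ, b}.
FIRST(R): from R::=λ we get {λ}; from R::=y P P a we get {y}. So FIRST(R) = {λ, y}.
FIRST(P): from P::=a y b T we get {a}; from P::=T b T we get {b}. So FIRST(P) = {a, b}.
FOLLOW(T) includes $ since T is the start symbol.
FOLLOW(P): in R::=y P P a (occurrence 1), P is followed by P a with FIRST {a, b}; in R::=y P P a (occurrence 2), P is followed by a with FIRST {a}. Thus FOLLOW(P) = {a, b}.
FOLLOW(T): in P::=a y b T, the suffix after T is empty, so FOLLOW(T) ⊇ FOLLOW(P) = {a, b}; in P::=T b T (occurrence 1), T is followed by b T with FIRST {b}; in P::=T b T (occurrence 2), the suffix after T is empty, so FOLLOW(T) ⊇ FOLLOW(P) = {a, b}. Thus FOLLOW(T) = {$, a, b}.
FOLLOW(R): in T::=b x R R (occurrence 1), R is followed by R with FIRST {λ, y}; in T::=b x R R (occurrence 1), the suffix after R is nullable, so FOLLOW(R) ⊇ FOLLOW(T) = {$, a, b}; in T::=b x R R (occurrence 2), the suffix after R is empty, so FOLLOW(R) ⊇ FOLLOW(T) = {$, a, b}. Thus FOLLOW(R) = {$, a, b, y}.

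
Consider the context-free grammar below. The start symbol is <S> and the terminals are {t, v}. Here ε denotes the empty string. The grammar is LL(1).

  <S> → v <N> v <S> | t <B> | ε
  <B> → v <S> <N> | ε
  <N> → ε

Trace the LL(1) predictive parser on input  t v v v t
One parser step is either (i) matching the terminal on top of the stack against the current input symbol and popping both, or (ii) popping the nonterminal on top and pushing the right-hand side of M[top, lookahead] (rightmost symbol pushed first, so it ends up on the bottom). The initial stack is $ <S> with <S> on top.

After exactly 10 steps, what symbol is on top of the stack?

<B>

step 1: stack=$ <S>  input=t v v v t $  — expand <S> → t <B>
step 2: stack=$ <B> t  input=t v v v t $  — match t
step 3: stack=$ <B>  input=v v v t $  — expand <B> → v <S> <N>
step 4: stack=$ <N> <S> v  input=v v v t $  — match v
step 5: stack=$ <N> <S>  input=v v t $  — expand <S> → v <N> v <S>
step 6: stack=$ <N> <S> v <N> v  input=v v t $  — match v
step 7: stack=$ <N> <S> v <N>  input=v t $  — expand <N> → ε
step 8: stack=$ <N> <S> v  input=v t $  — match v
step 9: stack=$ <N> <S>  input=t $  — expand <S> → t <B>
step 10: stack=$ <N> <B> t  input=t $  — match t
Stack after step 10: $ <N> <B> (top = <B>).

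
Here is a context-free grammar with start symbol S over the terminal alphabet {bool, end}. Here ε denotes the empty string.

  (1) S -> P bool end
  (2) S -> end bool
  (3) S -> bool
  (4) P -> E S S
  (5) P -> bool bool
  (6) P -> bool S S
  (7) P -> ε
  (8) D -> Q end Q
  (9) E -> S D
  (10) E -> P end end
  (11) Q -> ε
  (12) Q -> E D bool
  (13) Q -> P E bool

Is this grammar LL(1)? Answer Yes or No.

FIRST(S) = {bool, end}
FIRST(P) = {ε, bool, end}
FIRST(D) = {bool, end}
FIRST(E) = {bool, end}
FIRST(Q) = {ε, bool, end}
FOLLOW(S) = {$, bool, end}
FOLLOW(P) = {bool, end}
FOLLOW(D) = {bool, end}
FOLLOW(E) = {bool, end}
FOLLOW(Q) = {bool, end}
Cell M[E, bool] receives both E -> S D and E -> P end end — the grammar is not LL(1).

No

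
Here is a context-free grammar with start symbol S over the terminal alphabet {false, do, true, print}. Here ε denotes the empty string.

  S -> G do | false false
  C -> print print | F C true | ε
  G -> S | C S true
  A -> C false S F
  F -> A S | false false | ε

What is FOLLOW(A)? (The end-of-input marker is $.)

FIRST(S): from S->G do we get {false, print, true}; from S->false false we get {false}. So FIRST(S) = {false, print, true}.
FIRST(C): from C->print print we get {print}; from C->F C true we get {false, print, true}; from C->ε we get {ε}. So FIRST(C) = {ε, false, print, true}.
FIRST(G): from G->S we get {false, print, true}; from G->C S true we get {false, print, true}. So FIRST(G) = {false, print, true}.
FIRST(A): from A->C false S F we get {false, print, true}. So FIRST(A) = {false, print, true}.
FIRST(F): from F->A S we get {false, print, true}; from F->false false we get {false}; from F->ε we get {ε}. So FIRST(F) = {ε, false, print, true}.
FOLLOW(S) includes $ since S is the start symbol.
FOLLOW(C): in C->F C true, C is followed by true with FIRST {true}; in G->C S true, C is followed by S true with FIRST {false, print, true}; in A->C false S F, C is followed by false S F with FIRST {false}. Thus FOLLOW(C) = {false, print, true}.
FOLLOW(G): in S->G do, G is followed by do with FIRST {do}. Thus FOLLOW(G) = {do}.
FOLLOW(A): in F->A S, A is followed by S with FIRST {false, print, true}. Thus FOLLOW(A) = {false, print, true}.
FOLLOW(F): in C->F C true, F is followed by C true with FIRST {false, print, true}; in A->C false S F, the suffix after F is empty, so FOLLOW(F) ⊇ FOLLOW(A) = {false, print, true}. Thus FOLLOW(F) = {false, print, true}.
FOLLOW(S): in G->S, the suffix after S is empty, so FOLLOW(S) ⊇ FOLLOW(G) = {do}; in G->C S true, S is followed by true with FIRST {true}; in A->C false S F, S is followed by F with FIRST {ε, false, print, true}; in A->C false S F, the suffix after S is nullable, so FOLLOW(S) ⊇ FOLLOW(A) = {false, print, true}; in F->A S, the suffix after S is empty, so FOLLOW(S) ⊇ FOLLOW(F) = {false, print, true}. Thus FOLLOW(S) = {$, do, false, print, true}.

{false, print, true}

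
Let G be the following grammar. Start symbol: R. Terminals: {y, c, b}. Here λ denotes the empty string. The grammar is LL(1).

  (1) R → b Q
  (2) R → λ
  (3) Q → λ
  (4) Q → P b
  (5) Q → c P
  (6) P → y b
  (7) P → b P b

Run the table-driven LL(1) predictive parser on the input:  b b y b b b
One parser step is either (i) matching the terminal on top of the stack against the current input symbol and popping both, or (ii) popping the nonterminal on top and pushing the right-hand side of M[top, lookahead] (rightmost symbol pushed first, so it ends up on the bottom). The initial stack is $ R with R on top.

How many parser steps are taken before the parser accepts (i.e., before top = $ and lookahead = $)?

      Stack      Input          Action
   1  $ R        b b y b b b $  expand R → b Q
   2  $ Q b      b b y b b b $  match b
   3  $ Q        b y b b b $    expand Q → P b
   4  $ b P      b y b b b $    expand P → b P b
   5  $ b b P b  b y b b b $    match b
   6  $ b b P    y b b b $      expand P → y b
   7  $ b b b y  y b b b $      match y
   8  $ b b b    b b b $        match b
   9  $ b b      b b $          match b
  10  $ b        b $            match b
Accept reached after 10 steps.

10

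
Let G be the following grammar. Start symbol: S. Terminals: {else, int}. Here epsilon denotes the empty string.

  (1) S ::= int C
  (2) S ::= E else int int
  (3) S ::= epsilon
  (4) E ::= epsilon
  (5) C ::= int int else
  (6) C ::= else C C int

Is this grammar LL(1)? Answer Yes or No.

FIRST(S) = {epsilon, else, int}
FIRST(E) = {epsilon}
FIRST(C) = {else, int}
FOLLOW(S) = {$}
FOLLOW(E) = {else}
FOLLOW(C) = {$, else, int}
Each cell of M receives at most one production.

Yes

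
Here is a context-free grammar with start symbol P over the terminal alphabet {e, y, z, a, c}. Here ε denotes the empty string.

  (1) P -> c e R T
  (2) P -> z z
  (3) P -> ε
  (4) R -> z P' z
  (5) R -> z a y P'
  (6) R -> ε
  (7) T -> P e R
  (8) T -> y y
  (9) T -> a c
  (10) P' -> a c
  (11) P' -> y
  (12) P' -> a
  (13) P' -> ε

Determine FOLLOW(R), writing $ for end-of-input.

{$, a, c, e, y, z}

FIRST(P): from P->c e R T we get {c}; from P->z z we get {z}; from P->ε we get {ε}. So FIRST(P) = {ε, c, z}.
FIRST(R): from R->z P' z we get {z}; from R->z a y P' we get {z}; from R->ε we get {ε}. So FIRST(R) = {ε, z}.
FIRST(P'): from P'->a c we get {a}; from P'->y we get {y}; from P'->a we get {a}; from P'->ε we get {ε}. So FIRST(P') = {ε, a, y}.
FIRST(T): from T->P e R we get {c, e, z}; from T->y y we get {y}; from T->a c we get {a}. So FIRST(T) = {a, c, e, y, z}.
FOLLOW(P) includes $ since P is the start symbol.
FOLLOW(P): in T->P e R, P is followed by e R with FIRST {e}. Thus FOLLOW(P) = {$, e}.
FOLLOW(T): in P->c e R T, the suffix after T is empty, so FOLLOW(T) ⊇ FOLLOW(P) = {$, e}. Thus FOLLOW(T) = {$, e}.
FOLLOW(R): in P->c e R T, R is followed by T with FIRST {a, c, e, y, z}; in T->P e R, the suffix after R is empty, so FOLLOW(R) ⊇ FOLLOW(T) = {$, e}. Thus FOLLOW(R) = {$, a, c, e, y, z}.
FOLLOW(P'): in R->z P' z, P' is followed by z with FIRST {z}; in R->z a y P', the suffix after P' is empty, so FOLLOW(P') ⊇ FOLLOW(R) = {$, a, c, e, y, z}. Thus FOLLOW(P') = {$, a, c, e, y, z}.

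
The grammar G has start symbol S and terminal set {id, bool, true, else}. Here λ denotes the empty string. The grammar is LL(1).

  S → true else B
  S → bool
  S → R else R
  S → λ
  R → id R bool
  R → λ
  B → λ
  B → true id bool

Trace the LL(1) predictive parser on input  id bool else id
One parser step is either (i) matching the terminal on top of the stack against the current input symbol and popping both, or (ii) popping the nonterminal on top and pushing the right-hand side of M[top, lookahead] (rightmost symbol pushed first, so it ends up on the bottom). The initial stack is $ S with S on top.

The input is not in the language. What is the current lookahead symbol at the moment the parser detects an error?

$

step 1: stack=$ S  input=id bool else id $  — expand S → R else R
step 2: stack=$ R else R  input=id bool else id $  — expand R → id R bool
step 3: stack=$ R else bool R id  input=id bool else id $  — match id
step 4: stack=$ R else bool R  input=bool else id $  — expand R → λ
step 5: stack=$ R else bool  input=bool else id $  — match bool
step 6: stack=$ R else  input=else id $  — match else
step 7: stack=$ R  input=id $  — expand R → id R bool
step 8: stack=$ bool R id  input=id $  — match id
step 9: stack=$ bool R  input=$  — expand R → λ
step 10: stack=$ bool  input=$  — error: top is terminal bool but lookahead is $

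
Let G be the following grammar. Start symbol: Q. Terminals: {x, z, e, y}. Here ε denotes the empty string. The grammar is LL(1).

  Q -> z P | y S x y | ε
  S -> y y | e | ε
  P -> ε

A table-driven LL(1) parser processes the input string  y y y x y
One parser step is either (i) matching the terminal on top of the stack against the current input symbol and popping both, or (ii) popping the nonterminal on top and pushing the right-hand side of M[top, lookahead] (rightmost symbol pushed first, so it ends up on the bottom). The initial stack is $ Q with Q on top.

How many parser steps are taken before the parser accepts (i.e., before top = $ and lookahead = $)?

     Stack      Input        Action
  1  $ Q        y y y x y $  expand Q -> y S x y
  2  $ y x S y  y y y x y $  match y
  3  $ y x S    y y x y $    expand S -> y y
  4  $ y x y y  y y x y $    match y
  5  $ y x y    y x y $      match y
  6  $ y x      x y $        match x
  7  $ y        y $          match y
Accept reached after 7 steps.

7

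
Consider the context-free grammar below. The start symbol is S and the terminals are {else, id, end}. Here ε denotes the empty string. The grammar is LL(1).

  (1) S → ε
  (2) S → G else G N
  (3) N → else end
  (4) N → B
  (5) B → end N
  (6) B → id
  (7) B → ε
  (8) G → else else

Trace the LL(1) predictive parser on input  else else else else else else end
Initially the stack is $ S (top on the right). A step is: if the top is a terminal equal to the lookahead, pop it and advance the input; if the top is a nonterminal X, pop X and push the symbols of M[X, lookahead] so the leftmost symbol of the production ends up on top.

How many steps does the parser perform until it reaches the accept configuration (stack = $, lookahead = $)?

      Stack                 Input                                Action
   1  $ S                   else else else else else else end $  expand S → G else G N
   2  $ N G else G          else else else else else else end $  expand G → else else
   3  $ N G else else else  else else else else else else end $  match else
   4  $ N G else else       else else else else else end $       match else
   5  $ N G else            else else else else end $            match else
   6  $ N G                 else else else end $                 expand G → else else
   7  $ N else else         else else else end $                 match else
   8  $ N else              else else end $                      match else
   9  $ N                   else end $                           expand N → else end
  10  $ end else            else end $                           match else
  11  $ end                 end $                                match end
Accept reached after 11 steps.

11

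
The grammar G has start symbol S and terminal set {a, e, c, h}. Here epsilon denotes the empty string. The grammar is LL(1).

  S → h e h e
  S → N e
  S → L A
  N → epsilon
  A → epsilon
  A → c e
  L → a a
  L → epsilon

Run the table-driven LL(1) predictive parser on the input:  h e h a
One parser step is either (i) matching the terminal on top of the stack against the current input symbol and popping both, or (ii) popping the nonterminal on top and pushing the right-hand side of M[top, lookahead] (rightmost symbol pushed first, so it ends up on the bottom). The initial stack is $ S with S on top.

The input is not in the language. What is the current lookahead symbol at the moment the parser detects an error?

step 1: stack=$ S  input=h e h a $  — expand S → h e h e
step 2: stack=$ e h e h  input=h e h a $  — match h
step 3: stack=$ e h e  input=e h a $  — match e
step 4: stack=$ e h  input=h a $  — match h
step 5: stack=$ e  input=a $  — error: top is terminal e but lookahead is a

a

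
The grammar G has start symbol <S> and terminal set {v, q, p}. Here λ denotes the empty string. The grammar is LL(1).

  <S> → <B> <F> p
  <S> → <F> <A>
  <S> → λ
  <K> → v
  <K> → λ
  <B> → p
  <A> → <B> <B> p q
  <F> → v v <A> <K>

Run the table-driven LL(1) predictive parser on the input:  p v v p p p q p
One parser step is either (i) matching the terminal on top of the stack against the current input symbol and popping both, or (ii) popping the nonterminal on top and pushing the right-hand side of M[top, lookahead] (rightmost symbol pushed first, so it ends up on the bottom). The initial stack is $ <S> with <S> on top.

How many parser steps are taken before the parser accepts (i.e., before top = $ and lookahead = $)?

15

      Stack                Input              Action
   1  $ <S>                p v v p p p q p $  expand <S> → <B> <F> p
   2  $ p <F> <B>          p v v p p p q p $  expand <B> → p
   3  $ p <F> p            p v v p p p q p $  match p
   4  $ p <F>              v v p p p q p $    expand <F> → v v <A> <K>
   5  $ p <K> <A> v v      v v p p p q p $    match v
   6  $ p <K> <A> v        v p p p q p $      match v
   7  $ p <K> <A>          p p p q p $        expand <A> → <B> <B> p q
   8  $ p <K> q p <B> <B>  p p p q p $        expand <B> → p
   9  $ p <K> q p <B> p    p p p q p $        match p
  10  $ p <K> q p <B>      p p q p $          expand <B> → p
  11  $ p <K> q p p        p p q p $          match p
  12  $ p <K> q p          p q p $            match p
  13  $ p <K> q            q p $              match q
  14  $ p <K>              p $                expand <K> → λ
  15  $ p                  p $                match p
Accept reached after 15 steps.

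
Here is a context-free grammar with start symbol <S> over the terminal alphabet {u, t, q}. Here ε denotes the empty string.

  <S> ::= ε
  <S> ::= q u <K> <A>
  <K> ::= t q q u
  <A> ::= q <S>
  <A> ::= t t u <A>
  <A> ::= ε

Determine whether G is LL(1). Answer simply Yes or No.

Yes

FIRST(<S>) = {ε, q}
FIRST(<K>) = {t}
FIRST(<A>) = {ε, q, t}
FOLLOW(<S>) = {$}
FOLLOW(<K>) = {$, q, t}
FOLLOW(<A>) = {$}
Each cell of M receives at most one production.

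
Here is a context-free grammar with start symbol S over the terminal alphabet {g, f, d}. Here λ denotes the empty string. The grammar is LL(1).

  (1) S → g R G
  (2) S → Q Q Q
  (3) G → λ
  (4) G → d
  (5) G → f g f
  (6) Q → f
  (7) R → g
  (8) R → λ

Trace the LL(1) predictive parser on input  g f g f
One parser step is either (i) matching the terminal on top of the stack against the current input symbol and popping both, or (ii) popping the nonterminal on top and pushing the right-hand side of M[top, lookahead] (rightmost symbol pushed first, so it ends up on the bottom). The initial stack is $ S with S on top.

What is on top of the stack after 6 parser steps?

step 1: stack=$ S  input=g f g f $  — expand S → g R G
step 2: stack=$ G R g  input=g f g f $  — match g
step 3: stack=$ G R  input=f g f $  — expand R → λ
step 4: stack=$ G  input=f g f $  — expand G → f g f
step 5: stack=$ f g f  input=f g f $  — match f
step 6: stack=$ f g  input=g f $  — match g
Stack after step 6: $ f (top = f).

f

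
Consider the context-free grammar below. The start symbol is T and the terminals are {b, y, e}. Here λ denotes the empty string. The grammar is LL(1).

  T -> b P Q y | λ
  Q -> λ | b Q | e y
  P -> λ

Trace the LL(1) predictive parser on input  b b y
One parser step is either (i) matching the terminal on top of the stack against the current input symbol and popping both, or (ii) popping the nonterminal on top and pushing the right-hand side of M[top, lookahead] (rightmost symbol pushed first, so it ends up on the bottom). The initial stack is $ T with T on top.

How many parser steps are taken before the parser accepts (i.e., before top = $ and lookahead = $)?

7

     Stack      Input    Action
  1  $ T        b b y $  expand T -> b P Q y
  2  $ y Q P b  b b y $  match b
  3  $ y Q P    b y $    expand P -> λ
  4  $ y Q      b y $    expand Q -> b Q
  5  $ y Q b    b y $    match b
  6  $ y Q      y $      expand Q -> λ
  7  $ y        y $      match y
Accept reached after 7 steps.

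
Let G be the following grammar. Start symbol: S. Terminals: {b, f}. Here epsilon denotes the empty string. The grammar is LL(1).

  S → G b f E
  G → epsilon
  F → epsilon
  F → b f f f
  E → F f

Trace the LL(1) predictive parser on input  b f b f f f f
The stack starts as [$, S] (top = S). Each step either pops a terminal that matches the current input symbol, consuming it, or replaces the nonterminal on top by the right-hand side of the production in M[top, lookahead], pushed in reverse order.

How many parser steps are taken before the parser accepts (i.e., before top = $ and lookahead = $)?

      Stack        Input            Action
   1  $ S          b f b f f f f $  expand S → G b f E
   2  $ E f b G    b f b f f f f $  expand G → epsilon
   3  $ E f b      b f b f f f f $  match b
   4  $ E f        f b f f f f $    match f
   5  $ E          b f f f f $      expand E → F f
   6  $ f F        b f f f f $      expand F → b f f f
   7  $ f f f f b  b f f f f $      match b
   8  $ f f f f    f f f f $        match f
   9  $ f f f      f f f $          match f
  10  $ f f        f f $            match f
  11  $ f          f $              match f
Accept reached after 11 steps.

11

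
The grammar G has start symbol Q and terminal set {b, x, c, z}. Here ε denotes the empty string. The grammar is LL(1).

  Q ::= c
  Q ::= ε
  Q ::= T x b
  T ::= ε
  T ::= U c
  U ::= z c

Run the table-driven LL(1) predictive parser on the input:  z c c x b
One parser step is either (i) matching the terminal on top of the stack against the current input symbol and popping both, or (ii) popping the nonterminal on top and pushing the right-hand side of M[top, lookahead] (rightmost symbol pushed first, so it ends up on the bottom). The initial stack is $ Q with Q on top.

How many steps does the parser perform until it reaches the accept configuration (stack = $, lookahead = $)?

     Stack        Input        Action
  1  $ Q          z c c x b $  expand Q ::= T x b
  2  $ b x T      z c c x b $  expand T ::= U c
  3  $ b x c U    z c c x b $  expand U ::= z c
  4  $ b x c c z  z c c x b $  match z
  5  $ b x c c    c c x b $    match c
  6  $ b x c      c x b $      match c
  7  $ b x        x b $        match x
  8  $ b          b $          match b
Accept reached after 8 steps.

8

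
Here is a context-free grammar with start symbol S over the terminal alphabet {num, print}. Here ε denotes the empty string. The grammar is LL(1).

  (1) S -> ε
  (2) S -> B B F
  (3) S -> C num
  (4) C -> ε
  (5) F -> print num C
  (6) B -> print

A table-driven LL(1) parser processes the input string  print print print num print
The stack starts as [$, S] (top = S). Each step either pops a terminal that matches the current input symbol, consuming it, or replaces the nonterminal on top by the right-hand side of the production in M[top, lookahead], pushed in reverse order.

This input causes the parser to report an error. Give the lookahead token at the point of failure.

print

     Stack          Input                          Action
  1  $ S            print print print num print $  expand S -> B B F
  2  $ F B B        print print print num print $  expand B -> print
  3  $ F B print    print print print num print $  match print
  4  $ F B          print print num print $        expand B -> print
  5  $ F print      print print num print $        match print
  6  $ F            print num print $              expand F -> print num C
  7  $ C num print  print num print $              match print
  8  $ C num        num print $                    match num
  9  $ C            print $                        error: M[C, print] is empty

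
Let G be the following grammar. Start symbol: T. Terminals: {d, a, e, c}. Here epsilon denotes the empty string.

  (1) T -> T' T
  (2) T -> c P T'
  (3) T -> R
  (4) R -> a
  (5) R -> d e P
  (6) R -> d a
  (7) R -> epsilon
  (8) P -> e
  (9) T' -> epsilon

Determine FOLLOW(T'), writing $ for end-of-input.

{$, a, c, d}

FIRST(R): from R->a we get {a}; from R->d e P we get {d}; from R->d a we get {d}; from R->epsilon we get {epsilon}. So FIRST(R) = {epsilon, a, d}.
FIRST(P): from P->e we get {e}. So FIRST(P) = {e}.
FIRST(T'): from T'->epsilon we get {epsilon}. So FIRST(T') = {epsilon}.
FIRST(T): from T->T' T we get {epsilon, a, c, d}; from T->c P T' we get {c}; from T->R we get {epsilon, a, d}. So FIRST(T) = {epsilon, a, c, d}.
FOLLOW(T) includes $ since T is the start symbol.
FOLLOW(T): in T->T' T, the suffix after T is empty (adds nothing new). Thus FOLLOW(T) = {$}.
FOLLOW(R): in T->R, the suffix after R is empty, so FOLLOW(R) ⊇ FOLLOW(T) = {$}. Thus FOLLOW(R) = {$}.
FOLLOW(P): in T->c P T', P is followed by T' with FIRST {epsilon}; in T->c P T', the suffix after P is nullable, so FOLLOW(P) ⊇ FOLLOW(T) = {$}; in R->d e P, the suffix after P is empty, so FOLLOW(P) ⊇ FOLLOW(R) = {$}. Thus FOLLOW(P) = {$}.
FOLLOW(T'): in T->T' T, T' is followed by T with FIRST {epsilon, a, c, d}; in T->T' T, the suffix after T' is nullable, so FOLLOW(T') ⊇ FOLLOW(T) = {$}; in T->c P T', the suffix after T' is empty, so FOLLOW(T') ⊇ FOLLOW(T) = {$}. Thus FOLLOW(T') = {$, a, c, d}.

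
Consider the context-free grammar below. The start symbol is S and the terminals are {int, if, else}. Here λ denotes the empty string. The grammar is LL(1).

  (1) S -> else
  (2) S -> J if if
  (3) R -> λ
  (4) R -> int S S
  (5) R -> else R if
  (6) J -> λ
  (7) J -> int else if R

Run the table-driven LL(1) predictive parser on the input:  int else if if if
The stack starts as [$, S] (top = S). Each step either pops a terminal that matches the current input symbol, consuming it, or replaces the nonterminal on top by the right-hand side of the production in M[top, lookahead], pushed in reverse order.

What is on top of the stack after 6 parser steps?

step 1: stack=$ S  input=int else if if if $  — expand S -> J if if
step 2: stack=$ if if J  input=int else if if if $  — expand J -> int else if R
step 3: stack=$ if if R if else int  input=int else if if if $  — match int
step 4: stack=$ if if R if else  input=else if if if $  — match else
step 5: stack=$ if if R if  input=if if if $  — match if
step 6: stack=$ if if R  input=if if $  — expand R -> λ
Stack after step 6: $ if if (top = if).

if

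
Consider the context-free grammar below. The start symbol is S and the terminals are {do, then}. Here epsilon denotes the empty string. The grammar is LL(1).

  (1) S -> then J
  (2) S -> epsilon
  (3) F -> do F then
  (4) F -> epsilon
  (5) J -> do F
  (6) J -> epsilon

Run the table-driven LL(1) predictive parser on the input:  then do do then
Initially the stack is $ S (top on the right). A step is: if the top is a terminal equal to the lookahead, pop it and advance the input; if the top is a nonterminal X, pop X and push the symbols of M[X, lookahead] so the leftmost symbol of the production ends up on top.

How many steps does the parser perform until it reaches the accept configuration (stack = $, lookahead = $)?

8

step 1: stack=$ S  input=then do do then $  — expand S -> then J
step 2: stack=$ J then  input=then do do then $  — match then
step 3: stack=$ J  input=do do then $  — expand J -> do F
step 4: stack=$ F do  input=do do then $  — match do
step 5: stack=$ F  input=do then $  — expand F -> do F then
step 6: stack=$ then F do  input=do then $  — match do
step 7: stack=$ then F  input=then $  — expand F -> epsilon
step 8: stack=$ then  input=then $  — match then
Accept reached after 8 steps.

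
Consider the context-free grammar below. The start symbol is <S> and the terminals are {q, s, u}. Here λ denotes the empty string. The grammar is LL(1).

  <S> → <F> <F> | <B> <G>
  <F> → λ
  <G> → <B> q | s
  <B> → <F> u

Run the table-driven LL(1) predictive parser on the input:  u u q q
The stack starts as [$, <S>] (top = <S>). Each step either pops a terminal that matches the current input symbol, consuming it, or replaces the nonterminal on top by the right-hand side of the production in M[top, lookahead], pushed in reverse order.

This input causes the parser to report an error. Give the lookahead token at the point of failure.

      Stack        Input      Action
   1  $ <S>        u u q q $  expand <S> → <B> <G>
   2  $ <G> <B>    u u q q $  expand <B> → <F> u
   3  $ <G> u <F>  u u q q $  expand <F> → λ
   4  $ <G> u      u u q q $  match u
   5  $ <G>        u q q $    expand <G> → <B> q
   6  $ q <B>      u q q $    expand <B> → <F> u
   7  $ q u <F>    u q q $    expand <F> → λ
   8  $ q u        u q q $    match u
   9  $ q          q q $      match q
  10  $            q $        error: stack empty but input remains

q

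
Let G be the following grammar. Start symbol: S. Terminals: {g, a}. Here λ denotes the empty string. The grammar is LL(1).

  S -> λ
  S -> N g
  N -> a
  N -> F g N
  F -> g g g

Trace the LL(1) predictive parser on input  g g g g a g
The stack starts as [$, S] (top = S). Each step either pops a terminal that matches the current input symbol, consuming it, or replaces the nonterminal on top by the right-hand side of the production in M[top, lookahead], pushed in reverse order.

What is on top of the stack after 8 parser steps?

step 1: stack=$ S  input=g g g g a g $  — expand S -> N g
step 2: stack=$ g N  input=g g g g a g $  — expand N -> F g N
step 3: stack=$ g N g F  input=g g g g a g $  — expand F -> g g g
step 4: stack=$ g N g g g g  input=g g g g a g $  — match g
step 5: stack=$ g N g g g  input=g g g a g $  — match g
step 6: stack=$ g N g g  input=g g a g $  — match g
step 7: stack=$ g N g  input=g a g $  — match g
step 8: stack=$ g N  input=a g $  — expand N -> a
Stack after step 8: $ g a (top = a).

a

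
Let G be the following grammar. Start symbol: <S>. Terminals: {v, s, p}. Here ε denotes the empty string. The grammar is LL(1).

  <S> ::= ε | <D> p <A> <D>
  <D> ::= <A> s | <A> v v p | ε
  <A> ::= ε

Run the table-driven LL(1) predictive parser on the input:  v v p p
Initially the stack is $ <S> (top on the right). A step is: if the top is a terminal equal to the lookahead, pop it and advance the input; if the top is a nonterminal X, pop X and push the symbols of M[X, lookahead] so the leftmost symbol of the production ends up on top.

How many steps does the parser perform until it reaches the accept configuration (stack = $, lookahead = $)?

step 1: stack=$ <S>  input=v v p p $  — expand <S> ::= <D> p <A> <D>
step 2: stack=$ <D> <A> p <D>  input=v v p p $  — expand <D> ::= <A> v v p
step 3: stack=$ <D> <A> p p v v <A>  input=v v p p $  — expand <A> ::= ε
step 4: stack=$ <D> <A> p p v v  input=v v p p $  — match v
step 5: stack=$ <D> <A> p p v  input=v p p $  — match v
step 6: stack=$ <D> <A> p p  input=p p $  — match p
step 7: stack=$ <D> <A> p  input=p $  — match p
step 8: stack=$ <D> <A>  input=$  — expand <A> ::= ε
step 9: stack=$ <D>  input=$  — expand <D> ::= ε
Accept reached after 9 steps.

9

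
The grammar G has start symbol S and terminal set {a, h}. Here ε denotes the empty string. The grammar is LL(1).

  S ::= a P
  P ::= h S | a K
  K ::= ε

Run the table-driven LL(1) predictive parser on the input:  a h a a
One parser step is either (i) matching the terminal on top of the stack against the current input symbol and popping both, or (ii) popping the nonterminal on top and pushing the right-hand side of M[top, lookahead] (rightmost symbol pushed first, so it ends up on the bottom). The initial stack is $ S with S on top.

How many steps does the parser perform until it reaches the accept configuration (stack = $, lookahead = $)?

9

step 1: stack=$ S  input=a h a a $  — expand S ::= a P
step 2: stack=$ P a  input=a h a a $  — match a
step 3: stack=$ P  input=h a a $  — expand P ::= h S
step 4: stack=$ S h  input=h a a $  — match h
step 5: stack=$ S  input=a a $  — expand S ::= a P
step 6: stack=$ P a  input=a a $  — match a
step 7: stack=$ P  input=a $  — expand P ::= a K
step 8: stack=$ K a  input=a $  — match a
step 9: stack=$ K  input=$  — expand K ::= ε
Accept reached after 9 steps.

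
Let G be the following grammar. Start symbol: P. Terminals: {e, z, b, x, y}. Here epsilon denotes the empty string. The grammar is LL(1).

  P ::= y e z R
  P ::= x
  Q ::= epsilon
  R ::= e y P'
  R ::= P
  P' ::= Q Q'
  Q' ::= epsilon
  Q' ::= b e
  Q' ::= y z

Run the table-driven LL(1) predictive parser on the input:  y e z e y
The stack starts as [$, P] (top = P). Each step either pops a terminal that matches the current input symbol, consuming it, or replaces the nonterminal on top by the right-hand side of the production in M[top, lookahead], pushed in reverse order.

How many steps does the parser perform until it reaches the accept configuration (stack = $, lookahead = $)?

10

      Stack      Input        Action
   1  $ P        y e z e y $  expand P ::= y e z R
   2  $ R z e y  y e z e y $  match y
   3  $ R z e    e z e y $    match e
   4  $ R z      z e y $      match z
   5  $ R        e y $        expand R ::= e y P'
   6  $ P' y e   e y $        match e
   7  $ P' y     y $          match y
   8  $ P'       $            expand P' ::= Q Q'
   9  $ Q' Q     $            expand Q ::= epsilon
  10  $ Q'       $            expand Q' ::= epsilon
Accept reached after 10 steps.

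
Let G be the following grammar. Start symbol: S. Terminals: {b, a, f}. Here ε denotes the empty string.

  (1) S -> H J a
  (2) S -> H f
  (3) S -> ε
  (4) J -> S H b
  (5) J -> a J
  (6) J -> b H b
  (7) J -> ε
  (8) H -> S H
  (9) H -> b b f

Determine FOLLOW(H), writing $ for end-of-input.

{a, b, f}

FIRST(S): from S->H J a we get {b}; from S->H f we get {b}; from S->ε we get {ε}. So FIRST(S) = {ε, b}.
FIRST(H): from H->S H we get {b}; from H->b b f we get {b}. So FIRST(H) = {b}.
FIRST(J): from J->S H b we get {b}; from J->a J we get {a}; from J->b H b we get {b}; from J->ε we get {ε}. So FIRST(J) = {ε, a, b}.
FOLLOW(S) includes $ since S is the start symbol.
FOLLOW(S): in J->S H b, S is followed by H b with FIRST {b}; in H->S H, S is followed by H with FIRST {b}. Thus FOLLOW(S) = {$, b}.
FOLLOW(J): in S->H J a, J is followed by a with FIRST {a}; in J->a J, the suffix after J is empty (adds nothing new). Thus FOLLOW(J) = {a}.
FOLLOW(H): in S->H J a, H is followed by J a with FIRST {a, b}; in S->H f, H is followed by f with FIRST {f}; in J->S H b, H is followed by b with FIRST {b}; in J->b H b, H is followed by b with FIRST {b}; in H->S H, the suffix after H is empty (adds nothing new). Thus FOLLOW(H) = {a, b, f}.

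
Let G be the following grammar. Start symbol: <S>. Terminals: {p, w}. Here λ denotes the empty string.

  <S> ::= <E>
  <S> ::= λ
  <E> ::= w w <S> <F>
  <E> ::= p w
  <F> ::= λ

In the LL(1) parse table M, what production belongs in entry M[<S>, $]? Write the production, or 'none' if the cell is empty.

<S> ::= λ

FIRST(<E>): from <E>::=w w <S> <F> we get {w}; from <E>::=p w we get {p}. So FIRST(<E>) = {p, w}.
FIRST(<F>): from <F>::=λ we get {λ}. So FIRST(<F>) = {λ}.
FIRST(<S>): from <S>::=<E> we get {p, w}; from <S>::=λ we get {λ}. So FIRST(<S>) = {λ, p, w}.
FOLLOW(<S>) includes $ since <S> is the start symbol.
FOLLOW(<S>): in <E>::=w w <S> <F>, <S> is followed by <F> with FIRST {λ}; in <E>::=w w <S> <F>, the suffix after <S> is nullable, so FOLLOW(<S>) ⊇ FOLLOW(<E>) = {$}. Thus FOLLOW(<S>) = {$}.
FOLLOW(<E>): in <S>::=<E>, the suffix after <E> is empty, so FOLLOW(<E>) ⊇ FOLLOW(<S>) = {$}. Thus FOLLOW(<E>) = {$}.
For <S> ::= <E>: FIRST(<E>) = {p, w}, so it goes in M[<S>, t] for t ∈ {p, w}.
For <S> ::= λ: FIRST(λ) = {λ}, so it goes in M[<S>, t] for t ∈ {}; since λ ∈ FIRST, also for every t ∈ FOLLOW(<S>) = {$}.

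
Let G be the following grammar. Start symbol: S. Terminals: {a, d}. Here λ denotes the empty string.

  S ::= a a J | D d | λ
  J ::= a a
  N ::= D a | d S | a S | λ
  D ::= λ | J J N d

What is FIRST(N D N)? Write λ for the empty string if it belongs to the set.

{λ, a, d}

FIRST(J) = {a}
FIRST(D) = {λ, a}  (via J J N d)
FIRST(S) = {λ, a, d}  (via D d)
FIRST(N) = {λ, a, d}  (via D a)
FIRST(N D N): take FIRST of each symbol in turn, carrying on past any symbol whose FIRST contains λ; result {λ, a, d}.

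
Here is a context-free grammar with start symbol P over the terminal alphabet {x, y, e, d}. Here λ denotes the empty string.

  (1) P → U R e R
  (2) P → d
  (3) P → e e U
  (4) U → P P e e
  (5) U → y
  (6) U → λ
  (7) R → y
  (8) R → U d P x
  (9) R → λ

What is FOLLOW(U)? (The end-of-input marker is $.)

FIRST(P) = {d, e, y}  (via U R e R)
FIRST(U) = {λ, d, e, y}  (via P P e e)
FIRST(R) = {λ, d, e, y}  (via U d P x)
FOLLOW(P) includes $ since P is the start symbol.
FOLLOW(P): in U→P P e e (occurrence 1), P is followed by P e e with FIRST {d, e, y}; in U→P P e e (occurrence 2), P is followed by e e with FIRST {e}; in R→U d P x, P is followed by x with FIRST {x}. Thus FOLLOW(P) = {$, d, e, x, y}.
FOLLOW(U): in P→U R e R, U is followed by R e R with FIRST {d, e, y}; in P→e e U, the suffix after U is empty, so FOLLOW(U) ⊇ FOLLOW(P) = {$, d, e, x, y}; in R→U d P x, U is followed by d P x with FIRST {d}. Thus FOLLOW(U) = {$, d, e, x, y}.
FOLLOW(R): in P→U R e R (occurrence 1), R is followed by e R with FIRST {e}; in P→U R e R (occurrence 2), the suffix after R is empty, so FOLLOW(R) ⊇ FOLLOW(P) = {$, d, e, x, y}. Thus FOLLOW(R) = {$, d, e, x, y}.

{$, d, e, x, y}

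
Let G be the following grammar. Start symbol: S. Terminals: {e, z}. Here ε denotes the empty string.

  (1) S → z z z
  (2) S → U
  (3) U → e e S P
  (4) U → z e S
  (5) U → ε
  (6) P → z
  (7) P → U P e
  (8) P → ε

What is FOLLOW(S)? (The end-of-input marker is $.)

FIRST(U): from U→e e S P we get {e}; from U→z e S we get {z}; from U→ε we get {ε}. So FIRST(U) = {ε, e, z}.
FIRST(S): from S→z z z we get {z}; from S→U we get {ε, e, z}. So FIRST(S) = {ε, e, z}.
FIRST(P): from P→z we get {z}; from P→U P e we get {e, z}; from P→ε we get {ε}. So FIRST(P) = {ε, e, z}.
FOLLOW(S) includes $ since S is the start symbol.
FOLLOW(S): in U→e e S P, S is followed by P with FIRST {ε, e, z}; in U→e e S P, the suffix after S is nullable, so FOLLOW(S) ⊇ FOLLOW(U) = {$, e, z}; in U→z e S, the suffix after S is empty, so FOLLOW(S) ⊇ FOLLOW(U) = {$, e, z}. Thus FOLLOW(S) = {$, e, z}.
FOLLOW(U): in S→U, the suffix after U is empty, so FOLLOW(U) ⊇ FOLLOW(S) = {$, e, z}; in P→U P e, U is followed by P e with FIRST {e, z}. Thus FOLLOW(U) = {$, e, z}.
FOLLOW(P): in U→e e S P, the suffix after P is empty, so FOLLOW(P) ⊇ FOLLOW(U) = {$, e, z}; in P→U P e, P is followed by e with FIRST {e}. Thus FOLLOW(P) = {$, e, z}.

{$, e, z}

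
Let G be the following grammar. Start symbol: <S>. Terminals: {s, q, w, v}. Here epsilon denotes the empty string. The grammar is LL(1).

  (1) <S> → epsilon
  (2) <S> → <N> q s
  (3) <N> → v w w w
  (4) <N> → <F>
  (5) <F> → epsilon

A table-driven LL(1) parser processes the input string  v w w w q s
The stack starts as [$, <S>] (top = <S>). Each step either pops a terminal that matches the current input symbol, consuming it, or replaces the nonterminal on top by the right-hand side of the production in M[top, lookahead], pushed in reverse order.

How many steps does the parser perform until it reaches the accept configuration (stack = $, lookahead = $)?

step 1: stack=$ <S>  input=v w w w q s $  — expand <S> → <N> q s
step 2: stack=$ s q <N>  input=v w w w q s $  — expand <N> → v w w w
step 3: stack=$ s q w w w v  input=v w w w q s $  — match v
step 4: stack=$ s q w w w  input=w w w q s $  — match w
step 5: stack=$ s q w w  input=w w q s $  — match w
step 6: stack=$ s q w  input=w q s $  — match w
step 7: stack=$ s q  input=q s $  — match q
step 8: stack=$ s  input=s $  — match s
Accept reached after 8 steps.

8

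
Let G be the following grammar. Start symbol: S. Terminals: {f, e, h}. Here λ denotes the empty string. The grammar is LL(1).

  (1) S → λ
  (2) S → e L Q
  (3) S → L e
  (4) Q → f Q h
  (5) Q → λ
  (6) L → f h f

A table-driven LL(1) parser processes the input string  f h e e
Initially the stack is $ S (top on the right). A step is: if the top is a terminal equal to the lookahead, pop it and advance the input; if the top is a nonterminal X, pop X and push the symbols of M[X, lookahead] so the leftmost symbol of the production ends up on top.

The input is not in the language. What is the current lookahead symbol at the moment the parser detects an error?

e

step 1: stack=$ S  input=f h e e $  — expand S → L e
step 2: stack=$ e L  input=f h e e $  — expand L → f h f
step 3: stack=$ e f h f  input=f h e e $  — match f
step 4: stack=$ e f h  input=h e e $  — match h
step 5: stack=$ e f  input=e e $  — error: top is terminal f but lookahead is e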